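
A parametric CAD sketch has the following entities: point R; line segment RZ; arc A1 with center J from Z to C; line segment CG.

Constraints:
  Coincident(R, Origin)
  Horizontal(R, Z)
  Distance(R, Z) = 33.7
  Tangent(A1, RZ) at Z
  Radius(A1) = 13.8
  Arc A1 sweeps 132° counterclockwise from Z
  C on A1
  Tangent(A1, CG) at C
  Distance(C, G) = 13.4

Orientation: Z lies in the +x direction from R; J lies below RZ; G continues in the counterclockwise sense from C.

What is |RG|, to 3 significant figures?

46.2

R is at the origin; R and Z share the same y with |RZ| = 33.7 and Z on the +x side, so Z = (33.7, 0.00). A1 meets RZ tangentially, so JZ is at right angles to RZ, so J = Z + (0, -13.8) = (33.7, -13.8). On A1, Z sits at bearing 90° from J; a 132° counterclockwise sweep puts C at bearing 222°, so C = J + 13.8·(cos 222°, sin 222°) = (23.4, -23.0). Tangency of A1 to CG means the radius JC is perpendicular to CG, so CG runs along (−sin 222°, cos 222°); with |CG| = 13.4, G = (32.4, -33.0). Then |RG| = |G − R| = 46.2.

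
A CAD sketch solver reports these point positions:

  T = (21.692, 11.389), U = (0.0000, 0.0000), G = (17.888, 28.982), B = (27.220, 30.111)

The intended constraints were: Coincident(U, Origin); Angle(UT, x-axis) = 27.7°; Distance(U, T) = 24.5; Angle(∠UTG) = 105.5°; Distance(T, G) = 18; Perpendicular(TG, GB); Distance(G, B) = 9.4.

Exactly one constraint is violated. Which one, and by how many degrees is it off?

Perpendicular(TG, GB) — off by 5.30°.

U = (0.00, 0.00) ✓; UT at 27.70° ✓; |UT| = 24.50 ✓; ∠UTG = 105.5° ✓; |TG| = 18.00 ✓; ∠(TG, GB) = 95.30° ✗; |GB| = 9.400 ✓.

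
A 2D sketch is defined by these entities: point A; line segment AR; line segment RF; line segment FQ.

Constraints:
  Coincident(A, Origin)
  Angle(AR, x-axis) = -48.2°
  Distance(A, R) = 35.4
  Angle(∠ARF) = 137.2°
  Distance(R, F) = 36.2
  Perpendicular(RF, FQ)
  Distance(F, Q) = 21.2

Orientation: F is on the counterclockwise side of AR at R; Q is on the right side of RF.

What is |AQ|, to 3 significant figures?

76.9

∠ARF = 137.2°, so RF runs at -48.2° + (180° − 137.2°) = -5.40° from the x-axis; with |RF| = 36.2, F = R + 36.2·(cos -5.40°, sin -5.40°) = (59.6, -29.8). RF ⟂ FQ; with |FQ| = 21.2 on the right of RF, Q = F + 21.2·(-0.0941, -0.996) = (57.6, -50.9). Then |AQ| = |Q − A| = 76.9.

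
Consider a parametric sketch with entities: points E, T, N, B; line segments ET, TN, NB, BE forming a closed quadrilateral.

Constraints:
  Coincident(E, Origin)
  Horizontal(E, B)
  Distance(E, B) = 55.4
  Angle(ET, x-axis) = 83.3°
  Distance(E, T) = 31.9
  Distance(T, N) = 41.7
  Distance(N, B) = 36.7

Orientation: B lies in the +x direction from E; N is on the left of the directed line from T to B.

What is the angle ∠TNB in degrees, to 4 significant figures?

101.1°

E is at the origin; EB is horizontal with |EB| = 55.4 and B in +x, so B = (55.4, 0). ET runs at 83.3° with |ET| = 31.9, so T = (3.722, 31.68). N is determined by |TN| = 41.7 and |NB| = 36.7 together: it lies at the intersection of circle(T, 41.7) and circle(B, 36.7). With |TB| = 60.62, the foot of the radical line on TB is 33.54 from T and the perpendicular offset is √(41.7² − 33.54²) = 24.78. Taking the left-of-TB solution: N = (45.27, 35.27).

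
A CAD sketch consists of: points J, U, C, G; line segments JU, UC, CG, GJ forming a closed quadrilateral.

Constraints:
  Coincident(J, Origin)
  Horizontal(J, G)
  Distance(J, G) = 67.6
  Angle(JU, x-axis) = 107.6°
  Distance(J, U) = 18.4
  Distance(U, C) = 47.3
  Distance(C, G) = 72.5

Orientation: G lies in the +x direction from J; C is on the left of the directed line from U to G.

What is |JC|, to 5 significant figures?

60.221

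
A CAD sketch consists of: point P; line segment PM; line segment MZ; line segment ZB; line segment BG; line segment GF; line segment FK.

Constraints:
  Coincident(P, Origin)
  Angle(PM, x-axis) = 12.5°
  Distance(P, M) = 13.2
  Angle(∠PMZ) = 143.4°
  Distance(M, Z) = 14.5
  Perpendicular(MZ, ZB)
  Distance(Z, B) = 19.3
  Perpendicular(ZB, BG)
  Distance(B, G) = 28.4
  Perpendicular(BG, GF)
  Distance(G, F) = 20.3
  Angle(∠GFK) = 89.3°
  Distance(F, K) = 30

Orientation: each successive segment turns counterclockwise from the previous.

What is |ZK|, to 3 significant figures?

1.72

P is at the origin; PM runs at 12.5° with length 13.2, so M = (12.9, 2.86). ∠PMZ = 143.4° gives MZ at 49.1° from the x-axis; with |MZ| = 14.5, Z = (22.4, 13.8). MZ ⟂ ZB, so ZB runs at 139°; with |ZB| = 19.3, B = (7.79, 26.5). ZB is perpendicular to BG, so BG runs at -131°; with |BG| = 28.4, G = (-10.8, 4.99). BG is perpendicular to GF, so GF runs at -40.9°; with |GF| = 20.3, F = (4.54, -8.30). ∠GFK = 89.3° gives FK at 49.8° from the x-axis; with |FK| = 30.0, K = (23.9, 14.6). Then |ZK| = |K − Z| = 1.72.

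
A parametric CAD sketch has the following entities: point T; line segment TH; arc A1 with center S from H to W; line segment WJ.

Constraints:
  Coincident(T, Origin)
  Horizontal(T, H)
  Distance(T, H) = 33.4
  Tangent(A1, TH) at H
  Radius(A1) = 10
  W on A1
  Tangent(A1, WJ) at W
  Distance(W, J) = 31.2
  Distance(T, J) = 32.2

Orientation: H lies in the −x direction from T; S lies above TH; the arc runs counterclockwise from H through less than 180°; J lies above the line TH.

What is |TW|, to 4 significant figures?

25.37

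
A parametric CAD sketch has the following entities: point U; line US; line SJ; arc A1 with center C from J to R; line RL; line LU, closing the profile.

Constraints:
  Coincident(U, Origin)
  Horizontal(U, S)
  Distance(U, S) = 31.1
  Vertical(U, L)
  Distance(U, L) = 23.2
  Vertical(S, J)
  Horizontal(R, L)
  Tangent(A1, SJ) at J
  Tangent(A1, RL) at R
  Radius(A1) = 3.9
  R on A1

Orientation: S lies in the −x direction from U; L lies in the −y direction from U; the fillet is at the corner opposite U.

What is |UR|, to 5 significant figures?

35.750

The virtual corner opposite U is at (-31.100, -23.200). Tangency of A1 to SJ means the radius CJ is perpendicular to SJ and tangency of A1 to RL means the radius CR is perpendicular to RL, with radius 3.9, so the center C sits 3.9 in from both sides at C = (-27.200, -19.300). That places the tangent points at J = (-31.100, -19.300) on SJ and R = (-27.200, -23.200) on RL. Then |UR| = |R − U| = 35.750.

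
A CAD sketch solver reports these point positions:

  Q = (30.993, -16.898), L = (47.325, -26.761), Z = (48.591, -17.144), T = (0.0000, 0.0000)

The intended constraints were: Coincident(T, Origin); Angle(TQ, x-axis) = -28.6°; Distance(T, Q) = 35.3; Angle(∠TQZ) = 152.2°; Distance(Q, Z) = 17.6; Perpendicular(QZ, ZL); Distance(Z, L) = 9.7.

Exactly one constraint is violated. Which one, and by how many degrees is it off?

Perpendicular(QZ, ZL) — off by 6.70°.

T = (0.00, 0.00) ✓; TQ at -28.60° ✓; |TQ| = 35.30 ✓; ∠TQZ = 152.2° ✓; |QZ| = 17.60 ✓; ∠(QZ, ZL) = 96.70° ✗; |ZL| = 9.700 ✓.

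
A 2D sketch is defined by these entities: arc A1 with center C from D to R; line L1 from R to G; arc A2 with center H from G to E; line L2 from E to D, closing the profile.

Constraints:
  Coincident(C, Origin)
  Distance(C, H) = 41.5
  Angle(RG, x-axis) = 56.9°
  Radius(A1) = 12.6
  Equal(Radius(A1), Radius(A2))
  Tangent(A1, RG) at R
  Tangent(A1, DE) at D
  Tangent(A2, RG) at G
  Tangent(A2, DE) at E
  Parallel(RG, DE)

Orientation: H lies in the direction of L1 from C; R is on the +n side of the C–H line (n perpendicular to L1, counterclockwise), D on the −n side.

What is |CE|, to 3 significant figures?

43.4

The slot axis is L1's direction at 56.9°, so u = (cos 56.9°, sin 56.9°) = (0.546, 0.838) and n = (−sin 56.9°, cos 56.9°) = (-0.838, 0.546). C is at the origin and H lies 41.5 along u from C, so H = 41.5·u = (22.7, 34.8). Tangency of A1 to both parallel lines with radius 12.6 puts R and D at C ± 12.6·n: R = (-10.6, 6.88), D = (10.6, -6.88). Equal radii place G and E the same way about H: G = H + 12.6·n = (12.1, 41.6), E = H − 12.6·n = (33.2, 27.9). Then |CE| = |E − C| = 43.4.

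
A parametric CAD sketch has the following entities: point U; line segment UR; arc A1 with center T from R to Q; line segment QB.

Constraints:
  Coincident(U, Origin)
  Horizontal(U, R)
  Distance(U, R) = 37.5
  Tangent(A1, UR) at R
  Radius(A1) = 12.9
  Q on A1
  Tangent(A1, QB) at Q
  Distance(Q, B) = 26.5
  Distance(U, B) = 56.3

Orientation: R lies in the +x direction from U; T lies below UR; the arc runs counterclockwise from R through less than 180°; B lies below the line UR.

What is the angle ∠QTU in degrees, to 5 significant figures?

44.111°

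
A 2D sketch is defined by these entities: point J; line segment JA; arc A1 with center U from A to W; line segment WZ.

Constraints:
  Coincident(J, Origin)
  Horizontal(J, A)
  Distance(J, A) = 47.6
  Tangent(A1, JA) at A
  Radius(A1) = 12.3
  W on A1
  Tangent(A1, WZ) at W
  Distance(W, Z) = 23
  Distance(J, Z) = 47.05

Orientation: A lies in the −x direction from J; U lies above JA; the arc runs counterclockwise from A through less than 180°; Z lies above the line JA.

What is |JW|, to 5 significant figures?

37.022

Checks: |UW| = 12.30 ✓; ∠(UW, WZ) = 90.00° ✓; |WZ| = 23.00 ✓; |JZ| = 47.05 ✓.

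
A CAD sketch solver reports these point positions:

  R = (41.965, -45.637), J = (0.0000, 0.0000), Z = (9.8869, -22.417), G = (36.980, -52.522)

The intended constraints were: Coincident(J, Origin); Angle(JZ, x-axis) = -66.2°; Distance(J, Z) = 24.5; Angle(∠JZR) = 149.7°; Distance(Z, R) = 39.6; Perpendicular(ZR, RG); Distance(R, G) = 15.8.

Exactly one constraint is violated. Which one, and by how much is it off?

Distance(R, G) = 15.8 — off by 7.30.

J = (0.00, 0.00) ✓; JZ at -66.20° ✓; |JZ| = 24.50 ✓; ∠JZR = 149.7° ✓; |ZR| = 39.60 ✓; ∠(ZR, RG) = 90.01° ✓; |RG| = 8.500 ✗.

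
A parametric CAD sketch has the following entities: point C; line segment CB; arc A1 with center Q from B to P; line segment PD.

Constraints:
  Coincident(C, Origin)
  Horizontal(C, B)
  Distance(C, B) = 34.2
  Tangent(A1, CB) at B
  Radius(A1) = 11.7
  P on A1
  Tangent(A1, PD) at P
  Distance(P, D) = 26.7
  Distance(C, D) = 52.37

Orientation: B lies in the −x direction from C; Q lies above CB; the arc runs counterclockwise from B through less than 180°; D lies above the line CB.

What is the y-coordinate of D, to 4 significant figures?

40.82

C is at the origin; CB is horizontal with |CB| = 34.2 and B on the −x side, so B = (-34.20, 0.000). A1 meets CB tangentially, so QB is at right angles to CB, so Q = B + (0, 11.7) = (-34.20, 11.70). Since QP ⟂ PD (tangency), |QD| = √(11.7² + 26.7²) = 29.15 regardless of where P sits on A1. So D lies on both circle(C, 52.37) and circle(Q, 29.15); the above-CB intersection is D = (-32.81, 40.82). P is the foot of the tangent from D: P = (-23.27, 15.88).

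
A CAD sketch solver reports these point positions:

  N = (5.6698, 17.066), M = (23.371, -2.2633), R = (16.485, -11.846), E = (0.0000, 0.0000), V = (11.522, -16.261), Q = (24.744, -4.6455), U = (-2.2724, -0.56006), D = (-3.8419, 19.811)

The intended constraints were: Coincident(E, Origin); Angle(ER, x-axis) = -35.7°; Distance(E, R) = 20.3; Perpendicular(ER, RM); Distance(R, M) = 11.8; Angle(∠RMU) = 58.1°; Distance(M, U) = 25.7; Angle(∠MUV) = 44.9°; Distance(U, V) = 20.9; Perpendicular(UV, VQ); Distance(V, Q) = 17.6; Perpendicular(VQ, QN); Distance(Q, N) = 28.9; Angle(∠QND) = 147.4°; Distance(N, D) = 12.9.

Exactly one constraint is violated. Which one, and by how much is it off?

Distance(N, D) = 12.9 — off by 3.00.

E = (0.00, 0.00) ✓; ER at -35.70° ✓; |ER| = 20.30 ✓; ∠(ER, RM) = 90.00° ✓; |RM| = 11.80 ✓; ∠RMU = 58.10° ✓; |MU| = 25.70 ✓; ∠MUV = 44.90° ✓; |UV| = 20.90 ✓; ∠(UV, VQ) = 90.00° ✓; |VQ| = 17.60 ✓; ∠(VQ, QN) = 90.00° ✓; |QN| = 28.90 ✓; ∠QND = 147.4° ✓; |ND| = 9.900 ✗.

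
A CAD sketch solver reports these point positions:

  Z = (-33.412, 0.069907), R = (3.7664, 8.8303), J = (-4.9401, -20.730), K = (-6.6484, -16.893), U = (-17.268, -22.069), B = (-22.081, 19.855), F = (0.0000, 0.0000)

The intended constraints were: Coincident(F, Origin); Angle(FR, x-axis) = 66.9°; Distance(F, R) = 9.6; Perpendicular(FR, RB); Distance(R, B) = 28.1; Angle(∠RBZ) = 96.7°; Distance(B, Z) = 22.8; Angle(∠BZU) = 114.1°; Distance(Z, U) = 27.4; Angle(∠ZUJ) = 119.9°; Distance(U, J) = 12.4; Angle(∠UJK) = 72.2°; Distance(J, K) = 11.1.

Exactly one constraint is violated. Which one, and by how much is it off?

Distance(J, K) = 11.1 — off by 6.90.

F = (0.00, 0.00) ✓; FR at 66.90° ✓; |FR| = 9.600 ✓; ∠(FR, RB) = 90.00° ✓; |RB| = 28.10 ✓; ∠RBZ = 96.70° ✓; |BZ| = 22.80 ✓; ∠BZU = 114.1° ✓; |ZU| = 27.40 ✓; ∠ZUJ = 119.9° ✓; |UJ| = 12.40 ✓; ∠UJK = 72.20° ✓; |JK| = 4.200 ✗.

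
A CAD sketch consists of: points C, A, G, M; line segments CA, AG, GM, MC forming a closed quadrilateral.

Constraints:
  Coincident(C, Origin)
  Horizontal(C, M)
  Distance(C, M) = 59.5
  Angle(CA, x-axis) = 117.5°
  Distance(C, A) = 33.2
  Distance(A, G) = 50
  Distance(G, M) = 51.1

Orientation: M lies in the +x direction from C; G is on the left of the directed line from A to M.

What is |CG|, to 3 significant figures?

54.4

Checks: |AG| = 50.00 ✓; |GM| = 51.10 ✓.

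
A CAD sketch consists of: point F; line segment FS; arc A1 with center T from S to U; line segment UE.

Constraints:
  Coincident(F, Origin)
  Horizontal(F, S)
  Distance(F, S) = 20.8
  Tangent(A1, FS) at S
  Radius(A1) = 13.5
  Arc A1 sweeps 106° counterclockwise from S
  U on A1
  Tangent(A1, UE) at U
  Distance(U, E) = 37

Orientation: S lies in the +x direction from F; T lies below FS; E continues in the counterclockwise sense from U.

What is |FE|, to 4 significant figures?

55.78

F is at the origin; FS is horizontal with |FS| = 20.8 and S on the +x side, so S = (20.80, 0.000). Since A1 is tangent to FS there, TS ⟂ FS, so T = S + (0, -13.5) = (20.80, -13.50). On A1, S sits at bearing 90° from T; a 106° counterclockwise sweep puts U at bearing 196°, so U = T + 13.5·(cos 196°, sin 196°) = (7.823, -17.22). Tangency of A1 to UE means the radius TU is perpendicular to UE, so UE runs along (−sin 196°, cos 196°); with |UE| = 37.0, E = (18.02, -52.79). Then |FE| = |E − F| = 55.78.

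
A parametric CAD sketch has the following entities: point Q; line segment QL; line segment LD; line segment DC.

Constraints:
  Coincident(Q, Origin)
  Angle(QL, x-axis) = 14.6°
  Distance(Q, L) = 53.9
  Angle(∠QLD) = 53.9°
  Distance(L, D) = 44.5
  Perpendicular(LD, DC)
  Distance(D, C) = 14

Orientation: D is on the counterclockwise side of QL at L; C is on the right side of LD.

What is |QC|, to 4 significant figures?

58.94

Q is at the origin; QL runs at 14.6° with length 53.9, so L = 53.9·(cos 14.6°, sin 14.6°) = (52.16, 13.59). ∠QLD = 53.9°, so LD runs at 14.6° + (180° − 53.9°) = 140.7° from the x-axis; with |LD| = 44.5, D = L + 44.5·(cos 140.7°, sin 140.7°) = (17.72, 41.77). LD ⟂ DC; with |DC| = 14.0 on the right of LD, C = D + 14.0·(0.6334, 0.7738) = (26.59, 52.61). Then |QC| = |C − Q| = 58.94.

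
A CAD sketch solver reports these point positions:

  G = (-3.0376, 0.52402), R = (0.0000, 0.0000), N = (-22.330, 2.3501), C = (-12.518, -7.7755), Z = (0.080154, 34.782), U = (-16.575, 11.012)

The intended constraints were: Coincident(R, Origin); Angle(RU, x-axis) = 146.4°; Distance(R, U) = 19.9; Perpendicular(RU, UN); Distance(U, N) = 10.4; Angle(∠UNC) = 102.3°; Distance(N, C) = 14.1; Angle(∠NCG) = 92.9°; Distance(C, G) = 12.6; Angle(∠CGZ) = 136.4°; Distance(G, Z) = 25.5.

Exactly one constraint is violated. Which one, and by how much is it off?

Distance(G, Z) = 25.5 — off by 8.90.

R = (0.00, 0.00) ✓; RU at 146.4° ✓; |RU| = 19.90 ✓; ∠(RU, UN) = 90.00° ✓; |UN| = 10.40 ✓; ∠UNC = 102.3° ✓; |NC| = 14.10 ✓; ∠NCG = 92.90° ✓; |CG| = 12.60 ✓; ∠CGZ = 136.4° ✓; |GZ| = 34.40 ✗.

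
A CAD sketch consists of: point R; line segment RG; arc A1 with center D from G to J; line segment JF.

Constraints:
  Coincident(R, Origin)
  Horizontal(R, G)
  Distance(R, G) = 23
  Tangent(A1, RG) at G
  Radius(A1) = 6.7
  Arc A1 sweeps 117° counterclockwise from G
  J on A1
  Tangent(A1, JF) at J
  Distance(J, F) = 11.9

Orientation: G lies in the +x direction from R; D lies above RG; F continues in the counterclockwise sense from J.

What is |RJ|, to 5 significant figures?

30.564

Since A1 is tangent to RG there, DG ⟂ RG, so D = G + (0, 6.7) = (23.000, 6.7000). On A1, G sits at bearing -90° from D; a 117° counterclockwise sweep puts J at bearing 27°, so J = D + 6.7·(cos 27°, sin 27°) = (28.970, 9.7417). Then |RJ| = |J − R| = 30.564.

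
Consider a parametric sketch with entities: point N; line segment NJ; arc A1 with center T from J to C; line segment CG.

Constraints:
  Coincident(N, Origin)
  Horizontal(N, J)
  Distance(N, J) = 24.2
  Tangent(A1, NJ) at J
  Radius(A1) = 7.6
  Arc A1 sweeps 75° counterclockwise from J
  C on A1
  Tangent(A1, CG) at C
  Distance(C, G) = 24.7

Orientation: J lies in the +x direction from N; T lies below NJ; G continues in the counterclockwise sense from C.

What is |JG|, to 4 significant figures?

32.53

N is at the origin; NJ is horizontal with |NJ| = 24.2 and J on the +x side, so J = (24.20, 0.000). Since A1 is tangent to NJ there, TJ ⟂ NJ, so T = J + (0, -7.6) = (24.20, -7.600). On A1, J sits at bearing 90° from T; a 75° counterclockwise sweep puts C at bearing 165°, so C = T + 7.6·(cos 165°, sin 165°) = (16.86, -5.633). The tangent condition forces TC to be normal to CG, so CG runs along (−sin 165°, cos 165°); with |CG| = 24.7, G = (10.47, -29.49). Then |JG| = |G − J| = 32.53.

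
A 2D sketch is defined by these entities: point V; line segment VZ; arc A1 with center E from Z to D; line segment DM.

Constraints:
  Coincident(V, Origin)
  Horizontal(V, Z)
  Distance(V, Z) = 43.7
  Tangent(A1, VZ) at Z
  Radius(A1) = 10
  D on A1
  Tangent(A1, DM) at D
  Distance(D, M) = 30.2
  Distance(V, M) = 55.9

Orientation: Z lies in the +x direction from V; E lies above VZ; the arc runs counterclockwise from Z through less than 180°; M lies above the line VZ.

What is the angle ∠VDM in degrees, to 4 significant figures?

76.69°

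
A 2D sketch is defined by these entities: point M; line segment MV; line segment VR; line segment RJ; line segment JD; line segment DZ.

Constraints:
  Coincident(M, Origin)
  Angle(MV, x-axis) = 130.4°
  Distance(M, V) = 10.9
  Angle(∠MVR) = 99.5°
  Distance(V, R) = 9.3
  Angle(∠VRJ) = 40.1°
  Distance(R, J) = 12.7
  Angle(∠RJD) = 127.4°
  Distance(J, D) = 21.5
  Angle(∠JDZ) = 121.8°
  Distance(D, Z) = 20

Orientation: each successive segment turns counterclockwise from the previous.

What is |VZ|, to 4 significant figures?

31.94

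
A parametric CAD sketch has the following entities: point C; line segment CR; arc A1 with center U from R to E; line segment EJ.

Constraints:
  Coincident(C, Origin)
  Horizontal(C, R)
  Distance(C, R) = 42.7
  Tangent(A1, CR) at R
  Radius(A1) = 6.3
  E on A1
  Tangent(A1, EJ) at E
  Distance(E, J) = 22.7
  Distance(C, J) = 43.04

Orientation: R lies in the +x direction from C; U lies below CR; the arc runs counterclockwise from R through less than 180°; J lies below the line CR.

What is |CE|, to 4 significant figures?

36.86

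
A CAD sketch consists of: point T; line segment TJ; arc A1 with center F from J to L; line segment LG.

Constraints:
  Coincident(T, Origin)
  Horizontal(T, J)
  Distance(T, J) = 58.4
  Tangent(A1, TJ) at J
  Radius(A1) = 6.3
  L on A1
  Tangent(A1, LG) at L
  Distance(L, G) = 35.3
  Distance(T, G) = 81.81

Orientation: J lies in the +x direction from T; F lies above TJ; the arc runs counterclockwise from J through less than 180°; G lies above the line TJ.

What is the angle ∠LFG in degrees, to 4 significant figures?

79.88°

T is at the origin; TJ is horizontal with |TJ| = 58.4 and J on the +x side, so J = (58.40, 0.000). A1 meets TJ tangentially, so FJ is at right angles to TJ, so F = J + (0, 6.3) = (58.40, 6.300). Since FL ⟂ LG (tangency), |FG| = √(6.3² + 35.3²) = 35.86 regardless of where L sits on A1. So G lies on both circle(T, 81.81) and circle(F, 35.86); the above-TJ intersection is G = (71.56, 39.66). L is the foot of the tangent from G: L = (64.58, 5.054).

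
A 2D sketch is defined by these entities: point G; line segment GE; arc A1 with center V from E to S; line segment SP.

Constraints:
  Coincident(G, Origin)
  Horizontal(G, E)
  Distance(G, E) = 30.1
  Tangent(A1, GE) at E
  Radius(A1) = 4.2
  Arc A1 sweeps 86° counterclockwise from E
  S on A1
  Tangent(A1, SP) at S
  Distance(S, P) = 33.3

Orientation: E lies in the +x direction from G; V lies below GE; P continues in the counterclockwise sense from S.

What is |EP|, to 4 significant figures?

37.69

On A1, E sits at bearing 90° from V; an 86° counterclockwise sweep puts S at bearing 176°, so S = V + 4.2·(cos 176°, sin 176°) = (25.91, -3.907). Tangency of A1 to SP means the radius VS is perpendicular to SP, so SP runs along (−sin 176°, cos 176°); with |SP| = 33.3, P = (23.59, -37.13). Then |EP| = |P − E| = 37.69.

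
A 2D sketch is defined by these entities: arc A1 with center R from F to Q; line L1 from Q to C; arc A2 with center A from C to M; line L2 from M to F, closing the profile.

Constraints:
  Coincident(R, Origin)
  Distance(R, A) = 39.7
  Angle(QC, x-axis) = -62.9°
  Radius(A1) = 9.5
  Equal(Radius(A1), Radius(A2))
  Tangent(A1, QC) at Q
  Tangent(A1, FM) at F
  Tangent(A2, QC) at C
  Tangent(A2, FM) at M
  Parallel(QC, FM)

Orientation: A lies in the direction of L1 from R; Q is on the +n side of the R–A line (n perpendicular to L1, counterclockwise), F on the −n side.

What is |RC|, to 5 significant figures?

40.821

The slot axis is L1's direction at -62.9°, so u = (cos -62.9°, sin -62.9°) = (0.45554, -0.89021) and n = (−sin -62.9°, cos -62.9°) = (0.89021, 0.45554). R is at the origin and A lies 39.7 along u from R, so A = 39.7·u = (18.085, -35.341). Tangency of A1 to both parallel lines with radius 9.5 puts Q and F at R ± 9.5·n: Q = (8.4570, 4.3277), F = (-8.4570, -4.3277). Equal radii place C and M the same way about A: C = A + 9.5·n = (26.542, -31.014), M = A − 9.5·n = (9.6281, -39.669). Then |RC| = |C − R| = 40.821.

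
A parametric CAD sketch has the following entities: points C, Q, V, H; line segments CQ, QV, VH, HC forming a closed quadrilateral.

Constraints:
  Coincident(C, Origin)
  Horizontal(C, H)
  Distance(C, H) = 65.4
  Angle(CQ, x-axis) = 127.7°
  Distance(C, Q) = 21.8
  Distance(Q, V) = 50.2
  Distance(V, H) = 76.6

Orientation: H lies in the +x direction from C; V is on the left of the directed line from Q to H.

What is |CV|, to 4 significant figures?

60.31

C is at the origin; C and H share the same y with |CH| = 65.4 and H in +x, so H = (65.4, 0). CQ runs at 127.7° with |CQ| = 21.8, so Q = (-13.33, 17.25). V is determined by |QV| = 50.2 and |VH| = 76.6 together: it lies at the intersection of circle(Q, 50.2) and circle(H, 76.6). With |QH| = 80.60, the foot of the radical line on QH is 19.53 from Q and the perpendicular offset is √(50.2² − 19.53²) = 46.24. Taking the left-of-QH solution: V = (15.65, 58.24).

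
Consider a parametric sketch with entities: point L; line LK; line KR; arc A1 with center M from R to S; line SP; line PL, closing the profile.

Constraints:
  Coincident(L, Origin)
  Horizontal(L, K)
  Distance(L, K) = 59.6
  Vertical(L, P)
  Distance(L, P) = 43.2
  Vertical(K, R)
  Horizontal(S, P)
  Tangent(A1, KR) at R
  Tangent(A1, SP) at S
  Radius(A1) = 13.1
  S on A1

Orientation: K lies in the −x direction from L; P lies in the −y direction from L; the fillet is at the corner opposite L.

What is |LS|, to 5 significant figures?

63.470

L is at the origin; LK is horizontal with |LK| = 59.6 and K on the −x side, so K = (-59.600, 0.0000). LP is vertical with |LP| = 43.2 and P on the −y side, so P = (0.0000, -43.200). The virtual corner opposite L is at (-59.600, -43.200). Since A1 is tangent to KR there, MR ⟂ KR and tangency of A1 to SP means the radius MS is perpendicular to SP, with radius 13.1, so the center M sits 13.1 in from both sides at M = (-46.500, -30.100). That places the tangent points at R = (-59.600, -30.100) on KR and S = (-46.500, -43.200) on SP. Then |LS| = |S − L| = 63.470.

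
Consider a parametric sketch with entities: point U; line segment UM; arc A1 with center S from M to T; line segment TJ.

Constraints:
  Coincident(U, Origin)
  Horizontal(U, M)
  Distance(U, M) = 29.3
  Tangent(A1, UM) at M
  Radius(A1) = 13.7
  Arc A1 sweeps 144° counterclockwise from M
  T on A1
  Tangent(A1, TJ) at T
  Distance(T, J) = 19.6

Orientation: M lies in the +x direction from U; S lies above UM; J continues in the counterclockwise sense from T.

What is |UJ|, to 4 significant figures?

42.19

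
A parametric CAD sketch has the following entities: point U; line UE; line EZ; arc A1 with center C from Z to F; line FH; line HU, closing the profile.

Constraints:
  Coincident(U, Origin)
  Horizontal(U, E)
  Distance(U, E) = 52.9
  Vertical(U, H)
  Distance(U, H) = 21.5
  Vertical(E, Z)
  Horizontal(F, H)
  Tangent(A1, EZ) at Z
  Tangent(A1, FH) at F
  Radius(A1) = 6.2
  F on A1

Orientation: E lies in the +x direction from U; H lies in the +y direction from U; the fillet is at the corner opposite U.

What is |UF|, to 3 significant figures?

51.4

The virtual corner opposite U is at (52.9, 21.5). The tangent condition forces CZ to be normal to EZ and A1 meets FH tangentially, so CF is at right angles to FH, with radius 6.2, so the center C sits 6.2 in from both sides at C = (46.7, 15.3). That places the tangent points at Z = (52.9, 15.3) on EZ and F = (46.7, 21.5) on FH. Then |UF| = |F − U| = 51.4.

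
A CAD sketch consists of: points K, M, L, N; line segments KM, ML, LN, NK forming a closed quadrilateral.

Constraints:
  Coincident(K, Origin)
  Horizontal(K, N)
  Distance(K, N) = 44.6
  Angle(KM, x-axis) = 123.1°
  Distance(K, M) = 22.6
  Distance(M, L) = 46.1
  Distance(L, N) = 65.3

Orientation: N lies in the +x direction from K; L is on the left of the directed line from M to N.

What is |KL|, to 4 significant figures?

58.79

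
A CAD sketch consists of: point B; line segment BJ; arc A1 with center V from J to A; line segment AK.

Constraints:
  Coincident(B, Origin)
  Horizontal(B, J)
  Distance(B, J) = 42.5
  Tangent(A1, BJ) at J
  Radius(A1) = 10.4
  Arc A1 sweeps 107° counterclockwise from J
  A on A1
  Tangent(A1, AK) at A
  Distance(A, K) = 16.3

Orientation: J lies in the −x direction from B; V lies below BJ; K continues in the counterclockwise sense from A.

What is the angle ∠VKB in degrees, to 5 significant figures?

43.127°

On A1, J sits at bearing 90° from V; a 107° counterclockwise sweep puts A at bearing 197°, so A = V + 10.4·(cos 197°, sin 197°) = (-52.446, -13.441). The tangent condition forces VA to be normal to AK, so AK runs along (−sin 197°, cos 197°); with |AK| = 16.3, K = (-47.680, -29.028). Then cos ∠VKB = KV·KB / (|KV||KB|), giving 43.127°.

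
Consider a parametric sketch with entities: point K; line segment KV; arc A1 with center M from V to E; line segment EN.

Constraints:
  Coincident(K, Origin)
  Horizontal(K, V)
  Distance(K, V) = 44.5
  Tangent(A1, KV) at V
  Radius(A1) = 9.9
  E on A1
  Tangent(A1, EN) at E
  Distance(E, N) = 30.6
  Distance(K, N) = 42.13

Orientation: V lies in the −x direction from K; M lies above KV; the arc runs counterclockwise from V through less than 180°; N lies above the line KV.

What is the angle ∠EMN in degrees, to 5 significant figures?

72.072°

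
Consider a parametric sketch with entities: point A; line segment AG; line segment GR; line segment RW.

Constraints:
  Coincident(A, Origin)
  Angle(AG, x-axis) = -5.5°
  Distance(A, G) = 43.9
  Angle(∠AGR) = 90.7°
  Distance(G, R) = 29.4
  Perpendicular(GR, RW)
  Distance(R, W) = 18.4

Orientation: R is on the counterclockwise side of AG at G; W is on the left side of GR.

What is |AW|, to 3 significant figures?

39.3

∠AGR = 90.7°, so GR runs at -5.5° + (180° − 90.7°) = 83.8° from the x-axis; with |GR| = 29.4, R = G + 29.4·(cos 83.8°, sin 83.8°) = (46.9, 25.0). GR is perpendicular to RW; with |RW| = 18.4 on the left of GR, W = R + 18.4·(-0.994, 0.108) = (28.6, 27.0). Then |AW| = |W − A| = 39.3.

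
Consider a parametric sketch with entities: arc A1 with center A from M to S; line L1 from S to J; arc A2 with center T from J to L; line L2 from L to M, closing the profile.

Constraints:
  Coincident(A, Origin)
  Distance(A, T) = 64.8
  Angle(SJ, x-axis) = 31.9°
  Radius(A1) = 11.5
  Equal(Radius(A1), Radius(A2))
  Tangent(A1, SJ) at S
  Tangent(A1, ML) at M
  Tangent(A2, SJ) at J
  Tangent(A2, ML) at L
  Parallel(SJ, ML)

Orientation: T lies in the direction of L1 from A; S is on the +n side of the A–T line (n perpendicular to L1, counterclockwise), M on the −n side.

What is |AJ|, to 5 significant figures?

65.813

Tangency of A1 to both parallel lines with radius 11.5 puts S and M at A ± 11.5·n: S = (-6.0770, 9.7632), M = (6.0770, -9.7632). Equal radii place J and L the same way about T: J = T + 11.5·n = (48.936, 44.006), L = T − 11.5·n = (61.090, 24.480). Then |AJ| = |J − A| = 65.813.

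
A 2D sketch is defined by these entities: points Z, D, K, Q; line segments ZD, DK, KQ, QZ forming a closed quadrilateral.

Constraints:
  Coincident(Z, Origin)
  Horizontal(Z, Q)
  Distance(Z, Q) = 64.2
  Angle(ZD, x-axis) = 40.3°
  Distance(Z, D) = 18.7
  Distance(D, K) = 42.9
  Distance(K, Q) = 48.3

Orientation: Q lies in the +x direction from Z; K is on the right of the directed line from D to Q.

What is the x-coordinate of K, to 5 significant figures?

25.754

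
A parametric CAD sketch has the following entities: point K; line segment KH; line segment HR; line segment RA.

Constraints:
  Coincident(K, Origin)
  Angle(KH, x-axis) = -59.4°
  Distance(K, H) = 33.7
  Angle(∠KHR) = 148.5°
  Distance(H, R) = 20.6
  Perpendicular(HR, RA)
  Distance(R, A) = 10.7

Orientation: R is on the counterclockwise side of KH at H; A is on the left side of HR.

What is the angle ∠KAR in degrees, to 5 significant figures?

97.971°

K is at the origin; KH runs at -59.4° with length 33.7, so H = 33.7·(cos -59.4°, sin -59.4°) = (17.155, -29.007). ∠KHR = 148.5°, so HR runs at -59.4° + (180° − 148.5°) = -27.900° from the x-axis; with |HR| = 20.6, R = H + 20.6·(cos -27.900°, sin -27.900°) = (35.360, -38.646). HR is perpendicular to RA; with |RA| = 10.7 on the left of HR, A = R + 10.7·(0.46793, 0.88377) = (40.367, -29.190). Then cos ∠KAR = AK·AR / (|AK||AR|), giving 97.971°.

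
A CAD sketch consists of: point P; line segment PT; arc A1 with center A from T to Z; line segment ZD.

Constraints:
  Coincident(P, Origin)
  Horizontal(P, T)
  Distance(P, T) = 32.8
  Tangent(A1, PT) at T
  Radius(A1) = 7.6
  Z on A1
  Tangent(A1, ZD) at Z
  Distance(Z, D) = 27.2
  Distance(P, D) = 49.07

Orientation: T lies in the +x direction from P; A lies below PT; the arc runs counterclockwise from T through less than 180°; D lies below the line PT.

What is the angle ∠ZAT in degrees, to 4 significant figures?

107.1°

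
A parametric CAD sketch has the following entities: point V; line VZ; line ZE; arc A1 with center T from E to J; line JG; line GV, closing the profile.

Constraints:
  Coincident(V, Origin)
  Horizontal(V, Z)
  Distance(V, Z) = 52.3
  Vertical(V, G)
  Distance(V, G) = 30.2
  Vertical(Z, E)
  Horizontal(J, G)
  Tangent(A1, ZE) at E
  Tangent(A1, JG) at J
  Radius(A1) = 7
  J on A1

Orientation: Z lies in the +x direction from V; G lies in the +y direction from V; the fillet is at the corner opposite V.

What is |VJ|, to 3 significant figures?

54.4

V is at the origin; V and Z share the same y with |VZ| = 52.3 and Z on the +x side, so Z = (52.3, 0.00). V and G share the same x with |VG| = 30.2 and G on the +y side, so G = (0.00, 30.2). The virtual corner opposite V is at (52.3, 30.2). A1 meets ZE tangentially, so TE is at right angles to ZE and the tangent condition forces TJ to be normal to JG, with radius 7.0, so the center T sits 7.0 in from both sides at T = (45.3, 23.2). That places the tangent points at E = (52.3, 23.2) on ZE and J = (45.3, 30.2) on JG. Then |VJ| = |J − V| = 54.4.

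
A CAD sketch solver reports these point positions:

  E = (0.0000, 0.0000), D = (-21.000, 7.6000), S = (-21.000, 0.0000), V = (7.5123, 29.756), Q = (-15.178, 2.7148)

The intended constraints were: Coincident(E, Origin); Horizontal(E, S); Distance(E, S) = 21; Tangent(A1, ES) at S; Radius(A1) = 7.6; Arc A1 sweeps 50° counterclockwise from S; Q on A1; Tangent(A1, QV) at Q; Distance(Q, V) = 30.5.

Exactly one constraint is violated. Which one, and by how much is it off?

Distance(Q, V) = 30.5 — off by 4.80.

E = (0.00, 0.00) ✓; E.y = 0.00, S.y = 0.00 ✓; |ES| = 21.00 ✓; ∠(DS, SE) = 90.00° ✓; |DS| = 7.600 ✓; bearing(D→Q) − bearing(D→S) = 50.00° ✓; |DQ| = 7.600 ✓; ∠(DQ, QV) = 90.00° ✓; |QV| = 35.30 ✗.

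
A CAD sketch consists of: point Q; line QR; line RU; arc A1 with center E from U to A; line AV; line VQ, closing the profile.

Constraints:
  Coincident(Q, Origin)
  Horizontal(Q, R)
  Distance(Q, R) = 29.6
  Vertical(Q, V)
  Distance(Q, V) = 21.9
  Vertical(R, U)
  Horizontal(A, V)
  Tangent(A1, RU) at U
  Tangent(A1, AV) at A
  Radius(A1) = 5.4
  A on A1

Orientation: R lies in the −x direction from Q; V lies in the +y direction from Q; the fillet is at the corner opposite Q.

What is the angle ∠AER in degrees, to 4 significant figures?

161.9°

Q is at the origin; Q and R share the same y with |QR| = 29.6 and R on the −x side, so R = (-29.60, 0.000). Q and V share the same x with |QV| = 21.9 and V on the +y side, so V = (0.000, 21.90). The virtual corner opposite Q is at (-29.60, 21.90). Since A1 is tangent to RU there, EU ⟂ RU and since A1 is tangent to AV there, EA ⟂ AV, with radius 5.4, so the center E sits 5.4 in from both sides at E = (-24.20, 16.50). That places the tangent points at U = (-29.60, 16.50) on RU and A = (-24.20, 21.90) on AV. Then cos ∠AER = EA·ER / (|EA||ER|), giving 161.9°.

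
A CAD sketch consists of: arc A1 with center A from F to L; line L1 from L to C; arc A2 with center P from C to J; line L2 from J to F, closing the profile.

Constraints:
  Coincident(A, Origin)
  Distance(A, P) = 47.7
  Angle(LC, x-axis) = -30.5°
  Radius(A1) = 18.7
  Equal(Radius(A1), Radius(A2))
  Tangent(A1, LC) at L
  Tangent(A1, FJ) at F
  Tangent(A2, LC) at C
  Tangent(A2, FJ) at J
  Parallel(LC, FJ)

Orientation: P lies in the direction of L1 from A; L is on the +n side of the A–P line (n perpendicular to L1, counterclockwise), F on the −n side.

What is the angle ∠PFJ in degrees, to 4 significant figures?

21.41°

Tangency of A1 to both parallel lines with radius 18.7 puts L and F at A ± 18.7·n: L = (9.491, 16.11), F = (-9.491, -16.11). Equal radii place C and J the same way about P: C = P + 18.7·n = (50.59, -8.097), J = P − 18.7·n = (31.61, -40.32). Then cos ∠PFJ = FP·FJ / (|FP||FJ|), giving 21.41°.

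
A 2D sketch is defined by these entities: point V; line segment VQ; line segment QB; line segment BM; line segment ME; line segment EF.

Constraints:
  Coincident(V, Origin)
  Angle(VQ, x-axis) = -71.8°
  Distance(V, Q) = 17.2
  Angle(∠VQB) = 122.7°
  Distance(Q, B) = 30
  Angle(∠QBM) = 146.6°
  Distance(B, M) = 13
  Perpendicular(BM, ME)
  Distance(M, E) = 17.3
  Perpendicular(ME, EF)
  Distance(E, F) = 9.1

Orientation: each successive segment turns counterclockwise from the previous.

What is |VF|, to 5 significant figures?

33.092

V is at the origin; VQ runs at -71.8° with length 17.2, so Q = (5.3722, -16.340). ∠VQB = 122.7° gives QB at -14.500° from the x-axis; with |QB| = 30.0, B = (34.417, -23.851). ∠QBM = 146.6° gives BM at 18.900° from the x-axis; with |BM| = 13.0, M = (46.716, -19.640). The perpendicularity gives ME at right angles to BM, so ME runs at 108.90°; with |ME| = 17.3, E = (41.112, -3.2727). The perpendicularity gives EF at right angles to ME, so EF runs at -161.10°; with |EF| = 9.1, F = (32.503, -6.2204). Then |VF| = |F − V| = 33.092.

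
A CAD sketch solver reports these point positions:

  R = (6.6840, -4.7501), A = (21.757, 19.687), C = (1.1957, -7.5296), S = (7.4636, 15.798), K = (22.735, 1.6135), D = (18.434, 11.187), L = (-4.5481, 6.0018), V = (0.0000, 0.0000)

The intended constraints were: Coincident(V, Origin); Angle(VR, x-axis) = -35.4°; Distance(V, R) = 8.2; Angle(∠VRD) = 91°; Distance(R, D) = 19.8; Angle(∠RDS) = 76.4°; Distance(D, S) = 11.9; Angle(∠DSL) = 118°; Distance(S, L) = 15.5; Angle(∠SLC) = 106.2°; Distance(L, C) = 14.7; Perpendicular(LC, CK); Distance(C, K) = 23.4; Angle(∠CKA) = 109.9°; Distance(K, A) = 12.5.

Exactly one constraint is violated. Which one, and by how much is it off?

Distance(K, A) = 12.5 — off by 5.60.

V = (0.00, 0.00) ✓; VR at -35.40° ✓; |VR| = 8.200 ✓; ∠VRD = 91.00° ✓; |RD| = 19.80 ✓; ∠RDS = 76.40° ✓; |DS| = 11.90 ✓; ∠DSL = 118.0° ✓; |SL| = 15.50 ✓; ∠SLC = 106.2° ✓; |LC| = 14.70 ✓; ∠(LC, CK) = 90.00° ✓; |CK| = 23.40 ✓; ∠CKA = 109.9° ✓; |KA| = 18.10 ✗.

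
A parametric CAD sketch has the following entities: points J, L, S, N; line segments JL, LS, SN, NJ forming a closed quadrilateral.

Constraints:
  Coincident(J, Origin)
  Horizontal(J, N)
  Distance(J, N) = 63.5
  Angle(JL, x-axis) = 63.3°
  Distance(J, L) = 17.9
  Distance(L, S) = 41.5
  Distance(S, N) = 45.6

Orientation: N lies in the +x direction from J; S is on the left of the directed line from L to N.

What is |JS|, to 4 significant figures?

57.94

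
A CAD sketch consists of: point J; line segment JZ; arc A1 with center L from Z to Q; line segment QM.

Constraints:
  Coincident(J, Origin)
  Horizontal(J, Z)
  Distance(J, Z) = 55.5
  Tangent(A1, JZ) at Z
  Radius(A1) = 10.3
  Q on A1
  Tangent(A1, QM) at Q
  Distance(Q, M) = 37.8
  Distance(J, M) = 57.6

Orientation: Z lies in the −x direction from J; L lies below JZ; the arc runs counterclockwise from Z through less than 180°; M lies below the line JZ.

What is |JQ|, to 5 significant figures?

65.264

J is at the origin; JZ is horizontal with |JZ| = 55.5 and Z on the −x side, so Z = (-55.500, 0.0000). Tangency of A1 to JZ means the radius LZ is perpendicular to JZ, so L = Z + (0, -10.3) = (-55.500, -10.300). Since LQ ⟂ QM (tangency), |LM| = √(10.3² + 37.8²) = 39.178 regardless of where Q sits on A1. So M lies on both circle(J, 57.6) and circle(L, 39.178); the below-JZ intersection is M = (-36.497, -44.561). Q is the foot of the tangent from M: Q = (-62.877, -17.488).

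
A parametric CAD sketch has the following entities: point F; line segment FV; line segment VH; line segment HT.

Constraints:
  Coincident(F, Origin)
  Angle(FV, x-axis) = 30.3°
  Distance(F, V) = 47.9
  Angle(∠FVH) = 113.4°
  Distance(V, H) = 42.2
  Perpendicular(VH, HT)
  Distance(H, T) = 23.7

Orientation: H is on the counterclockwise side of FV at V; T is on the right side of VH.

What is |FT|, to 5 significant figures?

91.248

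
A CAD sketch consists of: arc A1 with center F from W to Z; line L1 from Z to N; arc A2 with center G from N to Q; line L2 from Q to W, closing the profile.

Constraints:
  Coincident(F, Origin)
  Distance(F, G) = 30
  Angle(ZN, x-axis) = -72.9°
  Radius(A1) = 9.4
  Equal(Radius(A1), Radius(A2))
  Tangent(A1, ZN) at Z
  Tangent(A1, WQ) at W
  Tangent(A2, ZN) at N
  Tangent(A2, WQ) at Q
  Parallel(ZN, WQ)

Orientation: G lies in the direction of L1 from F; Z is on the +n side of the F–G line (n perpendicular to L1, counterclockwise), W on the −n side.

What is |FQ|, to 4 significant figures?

31.44

Tangency of A1 to both parallel lines with radius 9.4 puts Z and W at F ± 9.4·n: Z = (8.984, 2.764), W = (-8.984, -2.764). Equal radii place N and Q the same way about G: N = G + 9.4·n = (17.81, -25.91), Q = G − 9.4·n = (-0.1632, -31.44). Then |FQ| = |Q − F| = 31.44.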